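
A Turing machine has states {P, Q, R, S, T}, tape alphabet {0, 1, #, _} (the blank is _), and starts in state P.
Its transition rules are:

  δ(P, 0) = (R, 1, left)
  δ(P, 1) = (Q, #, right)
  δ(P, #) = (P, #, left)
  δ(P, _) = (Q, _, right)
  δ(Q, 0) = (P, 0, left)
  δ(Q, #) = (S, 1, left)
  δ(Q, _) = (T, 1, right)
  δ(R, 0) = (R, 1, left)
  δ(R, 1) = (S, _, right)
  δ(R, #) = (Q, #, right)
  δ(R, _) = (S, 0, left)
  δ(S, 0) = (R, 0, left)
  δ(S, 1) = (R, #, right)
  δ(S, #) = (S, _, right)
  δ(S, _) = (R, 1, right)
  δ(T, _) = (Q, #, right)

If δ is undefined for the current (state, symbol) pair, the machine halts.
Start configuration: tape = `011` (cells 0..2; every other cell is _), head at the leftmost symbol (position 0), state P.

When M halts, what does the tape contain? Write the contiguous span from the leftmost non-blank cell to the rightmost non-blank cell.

P | __[0]11__   read 0 → write 1, move left, go to R
R | _[_]111__   read _ → write 0, move left, go to S
S | [_]0111__   read _ → write 1, move right, go to R
R | 1[0]111__   read 0 → write 1, move left, go to R
R | [1]1111__   read 1 → write _, move right, go to S
S | _[1]111__   read 1 → write #, move right, go to R
R | _#[1]11__   read 1 → write _, move right, go to S
S | _#_[1]1__   read 1 → write #, move right, go to R
R | _#_#[1]__   read 1 → write _, move right, go to S
S | _#_#_[_]_   read _ → write 1, move right, go to R
R | _#_#_1[_]   read _ → write 0, move left, go to S
S | _#_#_[1]0   read 1 → write #, move right, go to R
R | _#_#_#[0]   read 0 → write 1, move left, go to R
R | _#_#_[#]1   read # → write #, move right, go to Q
Q | _#_#_#[1]
The non-blank tape span at halt is #_#_#1.

#_#_#1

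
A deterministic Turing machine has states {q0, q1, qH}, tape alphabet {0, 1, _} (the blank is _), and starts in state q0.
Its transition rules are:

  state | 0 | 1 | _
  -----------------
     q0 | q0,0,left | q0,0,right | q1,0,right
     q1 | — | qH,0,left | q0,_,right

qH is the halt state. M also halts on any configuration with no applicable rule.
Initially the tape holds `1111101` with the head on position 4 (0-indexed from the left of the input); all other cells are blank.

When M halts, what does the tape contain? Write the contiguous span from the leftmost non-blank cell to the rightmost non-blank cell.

00000001

state=q0 head=4 tape=_1111[1]01   (q0,1)→(q0,0,right)
state=q0 head=5 tape=_11110[0]1   (q0,0)→(q0,0,left)
state=q0 head=4 tape=_1111[0]01   (q0,0)→(q0,0,left)
state=q0 head=3 tape=_111[1]001   (q0,1)→(q0,0,right)
state=q0 head=4 tape=_1110[0]01   (q0,0)→(q0,0,left)
state=q0 head=3 tape=_111[0]001   (q0,0)→(q0,0,left)
state=q0 head=2 tape=_11[1]0001   (q0,1)→(q0,0,right)
state=q0 head=3 tape=_110[0]001   (q0,0)→(q0,0,left)
state=q0 head=2 tape=_11[0]0001   (q0,0)→(q0,0,left)
state=q0 head=1 tape=_1[1]00001   (q0,1)→(q0,0,right)
state=q0 head=2 tape=_10[0]0001   (q0,0)→(q0,0,left)
state=q0 head=1 tape=_1[0]00001   (q0,0)→(q0,0,left)
state=q0 head=0 tape=_[1]000001   (q0,1)→(q0,0,right)
state=q0 head=1 tape=_0[0]00001   (q0,0)→(q0,0,left)
state=q0 head=0 tape=_[0]000001   (q0,0)→(q0,0,left)
state=q0 head=-1 tape=[_]0000001   (q0,_)→(q1,0,right)
state=q1 head=0 tape=0[0]000001
The non-blank tape span at halt is 00000001.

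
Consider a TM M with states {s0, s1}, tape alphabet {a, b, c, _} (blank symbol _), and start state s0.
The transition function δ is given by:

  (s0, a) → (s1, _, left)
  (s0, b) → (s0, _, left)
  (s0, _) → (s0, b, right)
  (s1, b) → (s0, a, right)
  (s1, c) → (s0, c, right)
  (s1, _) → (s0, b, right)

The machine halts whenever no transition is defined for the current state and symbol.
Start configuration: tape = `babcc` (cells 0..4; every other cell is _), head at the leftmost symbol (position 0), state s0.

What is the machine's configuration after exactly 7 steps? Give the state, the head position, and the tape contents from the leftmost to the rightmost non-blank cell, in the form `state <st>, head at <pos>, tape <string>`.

state=s0 head=0 tape=_[b]abcc   (s0,b)→(s0,_,left)
state=s0 head=-1 tape=[_]_abcc   (s0,_)→(s0,b,right)
state=s0 head=0 tape=b[_]abcc   (s0,_)→(s0,b,right)
state=s0 head=1 tape=bb[a]bcc   (s0,a)→(s1,_,left)
state=s1 head=0 tape=b[b]_bcc   (s1,b)→(s0,a,right)
state=s0 head=1 tape=ba[_]bcc   (s0,_)→(s0,b,right)
state=s0 head=2 tape=bab[b]cc   (s0,b)→(s0,_,left)
state=s0 head=1 tape=ba[b]_cc
After 7 steps: state s0, head at 1, tape bab_cc.

state s0, head at 1, tape bab_cc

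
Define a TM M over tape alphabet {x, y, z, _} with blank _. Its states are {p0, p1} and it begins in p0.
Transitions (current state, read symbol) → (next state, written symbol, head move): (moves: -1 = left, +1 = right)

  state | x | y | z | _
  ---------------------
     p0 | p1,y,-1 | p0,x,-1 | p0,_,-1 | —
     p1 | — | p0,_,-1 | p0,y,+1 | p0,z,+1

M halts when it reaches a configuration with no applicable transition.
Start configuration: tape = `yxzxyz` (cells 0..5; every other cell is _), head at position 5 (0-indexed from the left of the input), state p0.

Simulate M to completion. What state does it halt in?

state=p0 head=5 tape=_yxzxy[z]   (p0,z)→(p0,_,-1)
state=p0 head=4 tape=_yxzx[y]_   (p0,y)→(p0,x,-1)
state=p0 head=3 tape=_yxz[x]x_   (p0,x)→(p1,y,-1)
state=p1 head=2 tape=_yx[z]yx_   (p1,z)→(p0,y,+1)
state=p0 head=3 tape=_yxy[y]x_   (p0,y)→(p0,x,-1)
state=p0 head=2 tape=_yx[y]xx_   (p0,y)→(p0,x,-1)
state=p0 head=1 tape=_y[x]xxx_   (p0,x)→(p1,y,-1)
state=p1 head=0 tape=_[y]yxxx_   (p1,y)→(p0,_,-1)
state=p0 head=-1 tape=[_]_yxxx_
No transition is defined for (p0, _); M halts in state p0.

p0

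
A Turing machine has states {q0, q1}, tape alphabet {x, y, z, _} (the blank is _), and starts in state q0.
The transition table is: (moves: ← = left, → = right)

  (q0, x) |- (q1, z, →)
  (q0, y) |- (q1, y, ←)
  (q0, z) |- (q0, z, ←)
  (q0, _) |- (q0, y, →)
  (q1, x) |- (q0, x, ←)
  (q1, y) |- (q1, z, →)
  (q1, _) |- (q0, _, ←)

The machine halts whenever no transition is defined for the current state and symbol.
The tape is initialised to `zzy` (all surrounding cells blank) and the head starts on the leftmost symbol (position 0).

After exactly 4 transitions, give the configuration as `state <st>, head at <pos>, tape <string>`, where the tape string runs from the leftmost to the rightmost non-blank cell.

q0 | __[z]zy   read z → write z, move ←, go to q0
q0 | _[_]zzy   read _ → write y, move →, go to q0
q0 | _y[z]zy   read z → write z, move ←, go to q0
q0 | _[y]zzy   read y → write y, move ←, go to q1
q1 | [_]yzzy
After 4 steps: state q1, head at -2, tape yzzy.

state q1, head at -2, tape yzzy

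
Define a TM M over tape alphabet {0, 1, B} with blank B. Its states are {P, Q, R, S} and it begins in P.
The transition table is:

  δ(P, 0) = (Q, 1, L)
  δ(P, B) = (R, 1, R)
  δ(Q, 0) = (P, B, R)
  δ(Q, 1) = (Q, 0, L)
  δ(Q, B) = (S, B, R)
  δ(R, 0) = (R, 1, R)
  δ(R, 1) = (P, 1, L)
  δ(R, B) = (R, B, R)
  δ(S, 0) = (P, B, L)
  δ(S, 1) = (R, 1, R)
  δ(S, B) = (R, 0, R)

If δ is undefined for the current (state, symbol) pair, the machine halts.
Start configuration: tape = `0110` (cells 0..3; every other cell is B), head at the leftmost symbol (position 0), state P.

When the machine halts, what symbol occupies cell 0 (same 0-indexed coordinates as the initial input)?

1

state=P head=0 tape=B[0]110   (P,0)→(Q,1,L)
state=Q head=-1 tape=[B]1110   (Q,B)→(S,B,R)
state=S head=0 tape=B[1]110   (S,1)→(R,1,R)
state=R head=1 tape=B1[1]10   (R,1)→(P,1,L)
state=P head=0 tape=B[1]110
Cell 0 holds 1 when M halts.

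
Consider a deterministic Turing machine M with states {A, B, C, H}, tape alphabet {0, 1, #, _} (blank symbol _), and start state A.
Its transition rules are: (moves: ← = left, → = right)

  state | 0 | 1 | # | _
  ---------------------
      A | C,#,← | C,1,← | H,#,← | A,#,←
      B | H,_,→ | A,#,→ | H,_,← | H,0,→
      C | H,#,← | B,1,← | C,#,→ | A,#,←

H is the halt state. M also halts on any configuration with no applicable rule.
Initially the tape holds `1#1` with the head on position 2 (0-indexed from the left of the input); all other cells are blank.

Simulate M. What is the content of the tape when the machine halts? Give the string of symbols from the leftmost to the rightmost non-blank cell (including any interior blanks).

A | 1#[1]   read 1 → write 1, move ←, go to C
C | 1[#]1   read # → write #, move →, go to C
C | 1#[1]   read 1 → write 1, move ←, go to B
B | 1[#]1   read # → write _, move ←, go to H
H | [1]_1
The non-blank tape span at halt is 1_1.

1_1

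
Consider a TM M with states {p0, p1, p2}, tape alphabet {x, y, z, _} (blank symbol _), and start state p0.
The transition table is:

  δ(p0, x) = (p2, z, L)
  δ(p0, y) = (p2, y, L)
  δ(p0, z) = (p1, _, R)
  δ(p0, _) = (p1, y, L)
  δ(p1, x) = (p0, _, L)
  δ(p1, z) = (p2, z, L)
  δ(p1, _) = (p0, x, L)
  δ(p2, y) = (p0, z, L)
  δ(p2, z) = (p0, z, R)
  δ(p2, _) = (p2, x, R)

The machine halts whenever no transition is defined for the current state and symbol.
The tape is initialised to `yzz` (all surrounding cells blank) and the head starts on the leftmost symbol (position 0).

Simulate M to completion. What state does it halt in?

state=p0 head=0 tape=__[y]zz_   (p0,y)→(p2,y,L)
state=p2 head=-1 tape=_[_]yzz_   (p2,_)→(p2,x,R)
state=p2 head=0 tape=_x[y]zz_   (p2,y)→(p0,z,L)
state=p0 head=-1 tape=_[x]zzz_   (p0,x)→(p2,z,L)
state=p2 head=-2 tape=[_]zzzz_   (p2,_)→(p2,x,R)
state=p2 head=-1 tape=x[z]zzz_   (p2,z)→(p0,z,R)
state=p0 head=0 tape=xz[z]zz_   (p0,z)→(p1,_,R)
state=p1 head=1 tape=xz_[z]z_   (p1,z)→(p2,z,L)
state=p2 head=0 tape=xz[_]zz_   (p2,_)→(p2,x,R)
state=p2 head=1 tape=xzx[z]z_   (p2,z)→(p0,z,R)
state=p0 head=2 tape=xzxz[z]_   (p0,z)→(p1,_,R)
state=p1 head=3 tape=xzxz_[_]   (p1,_)→(p0,x,L)
state=p0 head=2 tape=xzxz[_]x   (p0,_)→(p1,y,L)
state=p1 head=1 tape=xzx[z]yx   (p1,z)→(p2,z,L)
state=p2 head=0 tape=xz[x]zyx
No transition is defined for (p2, x); M halts in state p2.

p2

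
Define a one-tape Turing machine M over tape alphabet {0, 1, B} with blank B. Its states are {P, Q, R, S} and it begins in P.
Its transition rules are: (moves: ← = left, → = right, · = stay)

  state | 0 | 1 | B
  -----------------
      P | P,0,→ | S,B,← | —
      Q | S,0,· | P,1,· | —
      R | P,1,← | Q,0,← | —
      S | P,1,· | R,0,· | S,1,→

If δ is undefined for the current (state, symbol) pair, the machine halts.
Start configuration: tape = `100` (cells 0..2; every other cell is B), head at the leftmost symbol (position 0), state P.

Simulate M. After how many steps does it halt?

state=P head=0 tape=BBB[1]00   (P,1)→(S,B,←)
state=S head=-1 tape=BB[B]B00   (S,B)→(S,1,→)
state=S head=0 tape=BB1[B]00   (S,B)→(S,1,→)
state=S head=1 tape=BB11[0]0   (S,0)→(P,1,·)
state=P head=1 tape=BB11[1]0   (P,1)→(S,B,←)
state=S head=0 tape=BB1[1]B0   (S,1)→(R,0,·)
state=R head=0 tape=BB1[0]B0   (R,0)→(P,1,←)
state=P head=-1 tape=BB[1]1B0   (P,1)→(S,B,←)
state=S head=-2 tape=B[B]B1B0   (S,B)→(S,1,→)
state=S head=-1 tape=B1[B]1B0   (S,B)→(S,1,→)
state=S head=0 tape=B11[1]B0   (S,1)→(R,0,·)
state=R head=0 tape=B11[0]B0   (R,0)→(P,1,←)
state=P head=-1 tape=B1[1]1B0   (P,1)→(S,B,←)
state=S head=-2 tape=B[1]B1B0   (S,1)→(R,0,·)
state=R head=-2 tape=B[0]B1B0   (R,0)→(P,1,←)
state=P head=-3 tape=[B]1B1B0
M halts after 15 transitions.

15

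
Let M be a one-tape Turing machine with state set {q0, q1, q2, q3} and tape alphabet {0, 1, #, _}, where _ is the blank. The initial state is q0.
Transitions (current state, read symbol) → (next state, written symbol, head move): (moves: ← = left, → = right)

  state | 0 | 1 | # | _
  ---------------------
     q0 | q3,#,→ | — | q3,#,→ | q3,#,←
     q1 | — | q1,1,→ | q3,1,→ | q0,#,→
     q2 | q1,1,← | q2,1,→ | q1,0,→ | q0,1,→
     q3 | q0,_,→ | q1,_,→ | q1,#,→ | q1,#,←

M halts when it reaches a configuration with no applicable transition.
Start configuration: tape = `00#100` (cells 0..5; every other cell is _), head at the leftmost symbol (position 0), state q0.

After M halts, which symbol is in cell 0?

#

state=q0 head=0 tape=[0]0#100   (q0,0)→(q3,#,→)
state=q3 head=1 tape=#[0]#100   (q3,0)→(q0,_,→)
state=q0 head=2 tape=#_[#]100   (q0,#)→(q3,#,→)
state=q3 head=3 tape=#_#[1]00   (q3,1)→(q1,_,→)
state=q1 head=4 tape=#_#_[0]0
Cell 0 holds # when M halts.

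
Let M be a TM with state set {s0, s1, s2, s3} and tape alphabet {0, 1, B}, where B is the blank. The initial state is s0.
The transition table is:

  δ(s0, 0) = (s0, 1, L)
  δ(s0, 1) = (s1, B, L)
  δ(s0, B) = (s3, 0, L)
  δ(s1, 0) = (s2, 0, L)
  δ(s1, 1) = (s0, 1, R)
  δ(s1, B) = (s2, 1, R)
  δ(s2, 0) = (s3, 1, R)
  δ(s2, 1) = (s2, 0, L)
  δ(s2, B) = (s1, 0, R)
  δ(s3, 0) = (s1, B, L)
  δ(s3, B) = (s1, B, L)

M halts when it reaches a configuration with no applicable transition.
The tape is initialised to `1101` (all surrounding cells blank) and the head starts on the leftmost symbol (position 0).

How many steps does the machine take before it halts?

14

state=s0 head=0 tape=BB[1]101   (s0,1)→(s1,B,L)
state=s1 head=-1 tape=B[B]B101   (s1,B)→(s2,1,R)
state=s2 head=0 tape=B1[B]101   (s2,B)→(s1,0,R)
state=s1 head=1 tape=B10[1]01   (s1,1)→(s0,1,R)
state=s0 head=2 tape=B101[0]1   (s0,0)→(s0,1,L)
state=s0 head=1 tape=B10[1]11   (s0,1)→(s1,B,L)
state=s1 head=0 tape=B1[0]B11   (s1,0)→(s2,0,L)
state=s2 head=-1 tape=B[1]0B11   (s2,1)→(s2,0,L)
state=s2 head=-2 tape=[B]00B11   (s2,B)→(s1,0,R)
state=s1 head=-1 tape=0[0]0B11   (s1,0)→(s2,0,L)
state=s2 head=-2 tape=[0]00B11   (s2,0)→(s3,1,R)
state=s3 head=-1 tape=1[0]0B11   (s3,0)→(s1,B,L)
state=s1 head=-2 tape=[1]B0B11   (s1,1)→(s0,1,R)
state=s0 head=-1 tape=1[B]0B11   (s0,B)→(s3,0,L)
state=s3 head=-2 tape=[1]00B11
M halts after 14 transitions.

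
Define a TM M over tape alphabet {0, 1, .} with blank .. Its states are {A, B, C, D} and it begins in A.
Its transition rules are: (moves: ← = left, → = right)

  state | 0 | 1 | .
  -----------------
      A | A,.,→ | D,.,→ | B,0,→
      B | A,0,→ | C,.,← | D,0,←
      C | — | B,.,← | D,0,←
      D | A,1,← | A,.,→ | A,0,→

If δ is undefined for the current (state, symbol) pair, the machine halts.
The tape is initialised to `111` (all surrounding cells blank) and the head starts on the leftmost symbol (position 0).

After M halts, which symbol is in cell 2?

.

A | [1]11...   read 1 → write ., move →, go to D
D | .[1]1...   read 1 → write ., move →, go to A
A | ..[1]...   read 1 → write ., move →, go to D
D | ...[.]..   read . → write 0, move →, go to A
A | ...0[.].   read . → write 0, move →, go to B
B | ...00[.]   read . → write 0, move ←, go to D
D | ...0[0]0   read 0 → write 1, move ←, go to A
A | ...[0]10   read 0 → write ., move →, go to A
A | ....[1]0   read 1 → write ., move →, go to D
D | .....[0]   read 0 → write 1, move ←, go to A
A | ....[.]1   read . → write 0, move →, go to B
B | ....0[1]   read 1 → write ., move ←, go to C
C | ....[0].
Cell 2 holds . when M halts.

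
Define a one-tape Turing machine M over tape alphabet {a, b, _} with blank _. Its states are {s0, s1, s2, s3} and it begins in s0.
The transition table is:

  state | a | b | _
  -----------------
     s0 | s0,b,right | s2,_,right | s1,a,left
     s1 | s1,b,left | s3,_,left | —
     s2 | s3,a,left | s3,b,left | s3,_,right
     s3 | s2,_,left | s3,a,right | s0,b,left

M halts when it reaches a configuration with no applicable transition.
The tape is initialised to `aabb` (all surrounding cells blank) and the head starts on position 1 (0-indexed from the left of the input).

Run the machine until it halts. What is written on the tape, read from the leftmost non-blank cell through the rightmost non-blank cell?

abbbb

state=s0 head=1 tape=__a[a]bb   (s0,a)→(s0,b,right)
state=s0 head=2 tape=__ab[b]b   (s0,b)→(s2,_,right)
state=s2 head=3 tape=__ab_[b]   (s2,b)→(s3,b,left)
state=s3 head=2 tape=__ab[_]b   (s3,_)→(s0,b,left)
state=s0 head=1 tape=__a[b]bb   (s0,b)→(s2,_,right)
state=s2 head=2 tape=__a_[b]b   (s2,b)→(s3,b,left)
state=s3 head=1 tape=__a[_]bb   (s3,_)→(s0,b,left)
state=s0 head=0 tape=__[a]bbb   (s0,a)→(s0,b,right)
state=s0 head=1 tape=__b[b]bb   (s0,b)→(s2,_,right)
state=s2 head=2 tape=__b_[b]b   (s2,b)→(s3,b,left)
state=s3 head=1 tape=__b[_]bb   (s3,_)→(s0,b,left)
state=s0 head=0 tape=__[b]bbb   (s0,b)→(s2,_,right)
state=s2 head=1 tape=___[b]bb   (s2,b)→(s3,b,left)
state=s3 head=0 tape=__[_]bbb   (s3,_)→(s0,b,left)
state=s0 head=-1 tape=_[_]bbbb   (s0,_)→(s1,a,left)
state=s1 head=-2 tape=[_]abbbb
The non-blank tape span at halt is abbbb.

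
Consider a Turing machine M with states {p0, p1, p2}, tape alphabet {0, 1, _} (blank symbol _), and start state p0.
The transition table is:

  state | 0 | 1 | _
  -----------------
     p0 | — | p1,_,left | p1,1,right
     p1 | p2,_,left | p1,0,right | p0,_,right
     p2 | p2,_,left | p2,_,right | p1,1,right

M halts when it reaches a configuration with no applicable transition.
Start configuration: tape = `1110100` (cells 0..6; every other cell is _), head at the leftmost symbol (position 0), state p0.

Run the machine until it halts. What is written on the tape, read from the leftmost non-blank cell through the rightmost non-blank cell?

1__1_0

state=p0 head=0 tape=_[1]110100   (p0,1)→(p1,_,left)
state=p1 head=-1 tape=[_]_110100   (p1,_)→(p0,_,right)
state=p0 head=0 tape=_[_]110100   (p0,_)→(p1,1,right)
state=p1 head=1 tape=_1[1]10100   (p1,1)→(p1,0,right)
state=p1 head=2 tape=_10[1]0100   (p1,1)→(p1,0,right)
state=p1 head=3 tape=_100[0]100   (p1,0)→(p2,_,left)
state=p2 head=2 tape=_10[0]_100   (p2,0)→(p2,_,left)
state=p2 head=1 tape=_1[0]__100   (p2,0)→(p2,_,left)
state=p2 head=0 tape=_[1]___100   (p2,1)→(p2,_,right)
state=p2 head=1 tape=__[_]__100   (p2,_)→(p1,1,right)
state=p1 head=2 tape=__1[_]_100   (p1,_)→(p0,_,right)
state=p0 head=3 tape=__1_[_]100   (p0,_)→(p1,1,right)
state=p1 head=4 tape=__1_1[1]00   (p1,1)→(p1,0,right)
state=p1 head=5 tape=__1_10[0]0   (p1,0)→(p2,_,left)
state=p2 head=4 tape=__1_1[0]_0   (p2,0)→(p2,_,left)
state=p2 head=3 tape=__1_[1]__0   (p2,1)→(p2,_,right)
state=p2 head=4 tape=__1__[_]_0   (p2,_)→(p1,1,right)
state=p1 head=5 tape=__1__1[_]0   (p1,_)→(p0,_,right)
state=p0 head=6 tape=__1__1_[0]
The non-blank tape span at halt is 1__1_0.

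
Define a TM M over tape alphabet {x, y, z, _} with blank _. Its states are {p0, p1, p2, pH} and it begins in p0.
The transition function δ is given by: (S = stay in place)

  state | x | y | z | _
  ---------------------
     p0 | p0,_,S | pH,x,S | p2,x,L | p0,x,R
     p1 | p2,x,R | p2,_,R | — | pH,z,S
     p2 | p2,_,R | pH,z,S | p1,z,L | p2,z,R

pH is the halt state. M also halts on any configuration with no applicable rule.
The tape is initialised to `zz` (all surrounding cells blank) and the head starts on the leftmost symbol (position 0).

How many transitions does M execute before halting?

5

p0 | _[z]z   read z → write x, move L, go to p2
p2 | [_]xz   read _ → write z, move R, go to p2
p2 | z[x]z   read x → write _, move R, go to p2
p2 | z_[z]   read z → write z, move L, go to p1
p1 | z[_]z   read _ → write z, move S, go to pH
pH | z[z]z
M halts after 5 transitions.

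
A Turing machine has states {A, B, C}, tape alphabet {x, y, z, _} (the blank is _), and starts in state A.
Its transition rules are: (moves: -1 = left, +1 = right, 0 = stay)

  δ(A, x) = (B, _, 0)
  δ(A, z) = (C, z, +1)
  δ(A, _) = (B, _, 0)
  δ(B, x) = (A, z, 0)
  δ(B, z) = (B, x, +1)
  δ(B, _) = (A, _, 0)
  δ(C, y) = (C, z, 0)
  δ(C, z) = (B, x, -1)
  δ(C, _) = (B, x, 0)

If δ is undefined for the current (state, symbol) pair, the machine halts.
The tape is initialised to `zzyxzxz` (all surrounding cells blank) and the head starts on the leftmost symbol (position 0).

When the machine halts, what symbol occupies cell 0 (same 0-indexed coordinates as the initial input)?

x

A | [z]zyxzxz   read z → write z, move +1, go to C
C | z[z]yxzxz   read z → write x, move -1, go to B
B | [z]xyxzxz   read z → write x, move +1, go to B
B | x[x]yxzxz   read x → write z, move 0, go to A
A | x[z]yxzxz   read z → write z, move +1, go to C
C | xz[y]xzxz   read y → write z, move 0, go to C
C | xz[z]xzxz   read z → write x, move -1, go to B
B | x[z]xxzxz   read z → write x, move +1, go to B
B | xx[x]xzxz   read x → write z, move 0, go to A
A | xx[z]xzxz   read z → write z, move +1, go to C
C | xxz[x]zxz
Cell 0 holds x when M halts.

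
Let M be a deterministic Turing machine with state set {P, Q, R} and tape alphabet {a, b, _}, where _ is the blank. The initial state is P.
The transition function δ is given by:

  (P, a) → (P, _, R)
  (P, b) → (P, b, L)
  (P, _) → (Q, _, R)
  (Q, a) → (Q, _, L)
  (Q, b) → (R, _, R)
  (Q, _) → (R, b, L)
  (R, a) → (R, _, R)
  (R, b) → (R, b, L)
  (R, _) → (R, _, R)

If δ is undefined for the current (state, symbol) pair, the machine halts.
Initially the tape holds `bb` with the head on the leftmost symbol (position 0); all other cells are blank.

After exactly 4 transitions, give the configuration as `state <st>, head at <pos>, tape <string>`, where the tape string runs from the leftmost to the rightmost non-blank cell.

state=P head=0 tape=_[b]b   (P,b)→(P,b,L)
state=P head=-1 tape=[_]bb   (P,_)→(Q,_,R)
state=Q head=0 tape=_[b]b   (Q,b)→(R,_,R)
state=R head=1 tape=__[b]   (R,b)→(R,b,L)
state=R head=0 tape=_[_]b
After 4 steps: state R, head at 0, tape b.

state R, head at 0, tape b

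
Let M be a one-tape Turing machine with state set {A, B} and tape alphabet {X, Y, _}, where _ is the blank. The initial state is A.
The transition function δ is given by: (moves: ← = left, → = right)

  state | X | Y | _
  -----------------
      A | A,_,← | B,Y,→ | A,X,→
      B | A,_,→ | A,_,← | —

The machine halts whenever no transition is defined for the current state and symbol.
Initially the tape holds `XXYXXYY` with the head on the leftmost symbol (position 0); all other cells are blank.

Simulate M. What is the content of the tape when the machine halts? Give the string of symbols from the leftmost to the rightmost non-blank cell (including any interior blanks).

XXXXYXXY

A | __[X]XYXXYY   read X → write _, move ←, go to A
A | _[_]_XYXXYY   read _ → write X, move →, go to A
A | _X[_]XYXXYY   read _ → write X, move →, go to A
A | _XX[X]YXXYY   read X → write _, move ←, go to A
A | _X[X]_YXXYY   read X → write _, move ←, go to A
A | _[X]__YXXYY   read X → write _, move ←, go to A
A | [_]___YXXYY   read _ → write X, move →, go to A
A | X[_]__YXXYY   read _ → write X, move →, go to A
A | XX[_]_YXXYY   read _ → write X, move →, go to A
A | XXX[_]YXXYY   read _ → write X, move →, go to A
A | XXXX[Y]XXYY   read Y → write Y, move →, go to B
B | XXXXY[X]XYY   read X → write _, move →, go to A
A | XXXXY_[X]YY   read X → write _, move ←, go to A
A | XXXXY[_]_YY   read _ → write X, move →, go to A
A | XXXXYX[_]YY   read _ → write X, move →, go to A
A | XXXXYXX[Y]Y   read Y → write Y, move →, go to B
B | XXXXYXXY[Y]   read Y → write _, move ←, go to A
A | XXXXYXX[Y]_   read Y → write Y, move →, go to B
B | XXXXYXXY[_]
The non-blank tape span at halt is XXXXYXXY.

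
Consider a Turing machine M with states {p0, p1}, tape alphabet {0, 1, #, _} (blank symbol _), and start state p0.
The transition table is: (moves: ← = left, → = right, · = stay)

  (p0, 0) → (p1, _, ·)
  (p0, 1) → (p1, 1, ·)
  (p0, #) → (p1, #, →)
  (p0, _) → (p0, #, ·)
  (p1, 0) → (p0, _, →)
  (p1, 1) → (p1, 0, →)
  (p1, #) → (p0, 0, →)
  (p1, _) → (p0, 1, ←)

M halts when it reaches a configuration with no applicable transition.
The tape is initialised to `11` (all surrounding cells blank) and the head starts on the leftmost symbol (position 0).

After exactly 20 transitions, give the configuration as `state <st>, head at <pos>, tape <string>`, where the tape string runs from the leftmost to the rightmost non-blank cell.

state p0, head at -1, tape #1111

state=p0 head=0 tape=_[1]1__   (p0,1)→(p1,1,·)
state=p1 head=0 tape=_[1]1__   (p1,1)→(p1,0,→)
state=p1 head=1 tape=_0[1]__   (p1,1)→(p1,0,→)
state=p1 head=2 tape=_00[_]_   (p1,_)→(p0,1,←)
state=p0 head=1 tape=_0[0]1_   (p0,0)→(p1,_,·)
state=p1 head=1 tape=_0[_]1_   (p1,_)→(p0,1,←)
state=p0 head=0 tape=_[0]11_   (p0,0)→(p1,_,·)
state=p1 head=0 tape=_[_]11_   (p1,_)→(p0,1,←)
state=p0 head=-1 tape=[_]111_   (p0,_)→(p0,#,·)
state=p0 head=-1 tape=[#]111_   (p0,#)→(p1,#,→)
state=p1 head=0 tape=#[1]11_   (p1,1)→(p1,0,→)
state=p1 head=1 tape=#0[1]1_   (p1,1)→(p1,0,→)
state=p1 head=2 tape=#00[1]_   (p1,1)→(p1,0,→)
state=p1 head=3 tape=#000[_]   (p1,_)→(p0,1,←)
state=p0 head=2 tape=#00[0]1   (p0,0)→(p1,_,·)
state=p1 head=2 tape=#00[_]1   (p1,_)→(p0,1,←)
state=p0 head=1 tape=#0[0]11   (p0,0)→(p1,_,·)
state=p1 head=1 tape=#0[_]11   (p1,_)→(p0,1,←)
state=p0 head=0 tape=#[0]111   (p0,0)→(p1,_,·)
state=p1 head=0 tape=#[_]111   (p1,_)→(p0,1,←)
state=p0 head=-1 tape=[#]1111
After 20 steps: state p0, head at -1, tape #1111.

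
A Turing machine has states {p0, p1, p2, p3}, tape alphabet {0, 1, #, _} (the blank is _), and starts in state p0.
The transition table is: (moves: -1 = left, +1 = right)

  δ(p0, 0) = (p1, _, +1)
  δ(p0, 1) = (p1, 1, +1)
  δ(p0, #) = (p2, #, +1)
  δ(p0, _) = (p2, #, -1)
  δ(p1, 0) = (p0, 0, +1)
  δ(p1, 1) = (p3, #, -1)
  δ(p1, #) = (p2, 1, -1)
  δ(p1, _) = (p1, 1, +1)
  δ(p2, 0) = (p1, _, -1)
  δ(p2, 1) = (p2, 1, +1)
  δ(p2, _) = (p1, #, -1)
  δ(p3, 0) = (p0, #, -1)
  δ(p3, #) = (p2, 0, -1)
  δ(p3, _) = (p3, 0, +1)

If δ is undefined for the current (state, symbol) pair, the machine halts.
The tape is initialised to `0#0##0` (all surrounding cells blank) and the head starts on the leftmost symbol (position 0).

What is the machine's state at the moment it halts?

state=p0 head=0 tape=_[0]#0##0   (p0,0)→(p1,_,+1)
state=p1 head=1 tape=__[#]0##0   (p1,#)→(p2,1,-1)
state=p2 head=0 tape=_[_]10##0   (p2,_)→(p1,#,-1)
state=p1 head=-1 tape=[_]#10##0   (p1,_)→(p1,1,+1)
state=p1 head=0 tape=1[#]10##0   (p1,#)→(p2,1,-1)
state=p2 head=-1 tape=[1]110##0   (p2,1)→(p2,1,+1)
state=p2 head=0 tape=1[1]10##0   (p2,1)→(p2,1,+1)
state=p2 head=1 tape=11[1]0##0   (p2,1)→(p2,1,+1)
state=p2 head=2 tape=111[0]##0   (p2,0)→(p1,_,-1)
state=p1 head=1 tape=11[1]_##0   (p1,1)→(p3,#,-1)
state=p3 head=0 tape=1[1]#_##0
No transition is defined for (p3, 1); M halts in state p3.

p3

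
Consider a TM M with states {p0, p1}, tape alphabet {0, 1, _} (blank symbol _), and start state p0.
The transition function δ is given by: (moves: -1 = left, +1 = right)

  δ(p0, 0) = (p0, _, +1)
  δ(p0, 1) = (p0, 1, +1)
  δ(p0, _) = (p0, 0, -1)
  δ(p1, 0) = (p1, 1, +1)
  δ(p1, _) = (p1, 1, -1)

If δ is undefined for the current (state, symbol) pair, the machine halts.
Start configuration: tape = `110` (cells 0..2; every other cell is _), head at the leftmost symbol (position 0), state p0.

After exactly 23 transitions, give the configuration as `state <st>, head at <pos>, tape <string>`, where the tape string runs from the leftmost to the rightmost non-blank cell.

state p0, head at 5, tape 11___0

state=p0 head=0 tape=[1]10___   (p0,1)→(p0,1,+1)
state=p0 head=1 tape=1[1]0___   (p0,1)→(p0,1,+1)
state=p0 head=2 tape=11[0]___   (p0,0)→(p0,_,+1)
state=p0 head=3 tape=11_[_]__   (p0,_)→(p0,0,-1)
state=p0 head=2 tape=11[_]0__   (p0,_)→(p0,0,-1)
state=p0 head=1 tape=1[1]00__   (p0,1)→(p0,1,+1)
state=p0 head=2 tape=11[0]0__   (p0,0)→(p0,_,+1)
state=p0 head=3 tape=11_[0]__   (p0,0)→(p0,_,+1)
state=p0 head=4 tape=11__[_]_   (p0,_)→(p0,0,-1)
state=p0 head=3 tape=11_[_]0_   (p0,_)→(p0,0,-1)
state=p0 head=2 tape=11[_]00_   (p0,_)→(p0,0,-1)
state=p0 head=1 tape=1[1]000_   (p0,1)→(p0,1,+1)
state=p0 head=2 tape=11[0]00_   (p0,0)→(p0,_,+1)
state=p0 head=3 tape=11_[0]0_   (p0,0)→(p0,_,+1)
state=p0 head=4 tape=11__[0]_   (p0,0)→(p0,_,+1)
state=p0 head=5 tape=11___[_]   (p0,_)→(p0,0,-1)
state=p0 head=4 tape=11__[_]0   (p0,_)→(p0,0,-1)
state=p0 head=3 tape=11_[_]00   (p0,_)→(p0,0,-1)
state=p0 head=2 tape=11[_]000   (p0,_)→(p0,0,-1)
state=p0 head=1 tape=1[1]0000   (p0,1)→(p0,1,+1)
state=p0 head=2 tape=11[0]000   (p0,0)→(p0,_,+1)
state=p0 head=3 tape=11_[0]00   (p0,0)→(p0,_,+1)
state=p0 head=4 tape=11__[0]0   (p0,0)→(p0,_,+1)
state=p0 head=5 tape=11___[0]
After 23 steps: state p0, head at 5, tape 11___0.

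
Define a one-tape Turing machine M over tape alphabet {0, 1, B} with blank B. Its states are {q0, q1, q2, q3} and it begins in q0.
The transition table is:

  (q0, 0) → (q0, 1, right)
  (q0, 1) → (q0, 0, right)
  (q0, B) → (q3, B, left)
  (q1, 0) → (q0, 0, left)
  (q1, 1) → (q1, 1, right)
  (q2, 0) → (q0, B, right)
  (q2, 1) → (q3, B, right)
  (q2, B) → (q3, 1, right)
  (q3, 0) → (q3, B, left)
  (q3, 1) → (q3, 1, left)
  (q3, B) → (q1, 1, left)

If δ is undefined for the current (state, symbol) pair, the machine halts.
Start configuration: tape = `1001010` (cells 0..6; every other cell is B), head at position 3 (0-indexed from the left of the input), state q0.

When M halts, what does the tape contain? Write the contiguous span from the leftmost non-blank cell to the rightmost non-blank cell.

state=q0 head=3 tape=BB100[1]010B   (q0,1)→(q0,0,right)
state=q0 head=4 tape=BB1000[0]10B   (q0,0)→(q0,1,right)
state=q0 head=5 tape=BB10001[1]0B   (q0,1)→(q0,0,right)
state=q0 head=6 tape=BB100010[0]B   (q0,0)→(q0,1,right)
state=q0 head=7 tape=BB1000101[B]   (q0,B)→(q3,B,left)
state=q3 head=6 tape=BB100010[1]B   (q3,1)→(q3,1,left)
state=q3 head=5 tape=BB10001[0]1B   (q3,0)→(q3,B,left)
state=q3 head=4 tape=BB1000[1]B1B   (q3,1)→(q3,1,left)
state=q3 head=3 tape=BB100[0]1B1B   (q3,0)→(q3,B,left)
state=q3 head=2 tape=BB10[0]B1B1B   (q3,0)→(q3,B,left)
state=q3 head=1 tape=BB1[0]BB1B1B   (q3,0)→(q3,B,left)
state=q3 head=0 tape=BB[1]BBB1B1B   (q3,1)→(q3,1,left)
state=q3 head=-1 tape=B[B]1BBB1B1B   (q3,B)→(q1,1,left)
state=q1 head=-2 tape=[B]11BBB1B1B
The non-blank tape span at halt is 11BBB1B1.

11BBB1B1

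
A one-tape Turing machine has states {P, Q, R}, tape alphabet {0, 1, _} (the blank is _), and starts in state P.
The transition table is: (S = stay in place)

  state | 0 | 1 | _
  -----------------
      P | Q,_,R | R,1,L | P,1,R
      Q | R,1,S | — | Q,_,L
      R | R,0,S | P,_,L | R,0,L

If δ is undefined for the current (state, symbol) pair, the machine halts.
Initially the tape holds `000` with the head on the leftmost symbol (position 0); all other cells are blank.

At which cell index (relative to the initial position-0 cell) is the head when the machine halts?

P | [0]00_   read 0 → write _, move R, go to Q
Q | _[0]0_   read 0 → write 1, move S, go to R
R | _[1]0_   read 1 → write _, move L, go to P
P | [_]_0_   read _ → write 1, move R, go to P
P | 1[_]0_   read _ → write 1, move R, go to P
P | 11[0]_   read 0 → write _, move R, go to Q
Q | 11_[_]   read _ → write _, move L, go to Q
Q | 11[_]_   read _ → write _, move L, go to Q
Q | 1[1]__
At halt the head is at cell 1.

1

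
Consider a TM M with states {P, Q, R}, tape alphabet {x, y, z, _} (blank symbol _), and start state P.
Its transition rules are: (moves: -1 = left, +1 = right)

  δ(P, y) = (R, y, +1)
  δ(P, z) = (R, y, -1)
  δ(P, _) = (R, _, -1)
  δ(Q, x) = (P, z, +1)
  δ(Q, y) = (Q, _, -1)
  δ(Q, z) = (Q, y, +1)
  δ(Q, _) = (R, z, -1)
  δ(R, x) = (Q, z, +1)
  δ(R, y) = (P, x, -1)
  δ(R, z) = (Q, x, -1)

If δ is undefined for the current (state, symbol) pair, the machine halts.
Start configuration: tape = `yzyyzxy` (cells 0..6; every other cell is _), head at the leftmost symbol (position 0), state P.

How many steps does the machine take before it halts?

4

state=P head=0 tape=__[y]zyyzxy   (P,y)→(R,y,+1)
state=R head=1 tape=__y[z]yyzxy   (R,z)→(Q,x,-1)
state=Q head=0 tape=__[y]xyyzxy   (Q,y)→(Q,_,-1)
state=Q head=-1 tape=_[_]_xyyzxy   (Q,_)→(R,z,-1)
state=R head=-2 tape=[_]z_xyyzxy
M halts after 4 transitions.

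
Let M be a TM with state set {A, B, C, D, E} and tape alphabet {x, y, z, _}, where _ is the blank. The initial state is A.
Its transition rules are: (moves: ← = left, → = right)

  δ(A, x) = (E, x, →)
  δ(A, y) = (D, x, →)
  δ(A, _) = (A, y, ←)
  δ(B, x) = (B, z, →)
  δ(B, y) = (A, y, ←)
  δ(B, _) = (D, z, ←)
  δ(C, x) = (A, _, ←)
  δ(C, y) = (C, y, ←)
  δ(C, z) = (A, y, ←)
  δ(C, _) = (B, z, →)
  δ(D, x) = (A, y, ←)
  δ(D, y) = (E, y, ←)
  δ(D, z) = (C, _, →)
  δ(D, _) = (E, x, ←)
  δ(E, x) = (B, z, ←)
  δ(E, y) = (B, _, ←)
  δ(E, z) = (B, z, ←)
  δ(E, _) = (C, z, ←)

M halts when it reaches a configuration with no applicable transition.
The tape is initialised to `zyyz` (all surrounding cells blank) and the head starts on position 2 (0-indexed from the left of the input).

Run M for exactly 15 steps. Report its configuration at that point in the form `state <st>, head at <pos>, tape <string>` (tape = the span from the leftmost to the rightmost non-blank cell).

state A, head at 1, tape zyyyyy

A | zy[y]z__   read y → write x, move →, go to D
D | zyx[z]__   read z → write _, move →, go to C
C | zyx_[_]_   read _ → write z, move →, go to B
B | zyx_z[_]   read _ → write z, move ←, go to D
D | zyx_[z]z   read z → write _, move →, go to C
C | zyx__[z]   read z → write y, move ←, go to A
A | zyx_[_]y   read _ → write y, move ←, go to A
A | zyx[_]yy   read _ → write y, move ←, go to A
A | zy[x]yyy   read x → write x, move →, go to E
E | zyx[y]yy   read y → write _, move ←, go to B
B | zy[x]_yy   read x → write z, move →, go to B
B | zyz[_]yy   read _ → write z, move ←, go to D
D | zy[z]zyy   read z → write _, move →, go to C
C | zy_[z]yy   read z → write y, move ←, go to A
A | zy[_]yyy   read _ → write y, move ←, go to A
A | z[y]yyyy
After 15 steps: state A, head at 1, tape zyyyyy.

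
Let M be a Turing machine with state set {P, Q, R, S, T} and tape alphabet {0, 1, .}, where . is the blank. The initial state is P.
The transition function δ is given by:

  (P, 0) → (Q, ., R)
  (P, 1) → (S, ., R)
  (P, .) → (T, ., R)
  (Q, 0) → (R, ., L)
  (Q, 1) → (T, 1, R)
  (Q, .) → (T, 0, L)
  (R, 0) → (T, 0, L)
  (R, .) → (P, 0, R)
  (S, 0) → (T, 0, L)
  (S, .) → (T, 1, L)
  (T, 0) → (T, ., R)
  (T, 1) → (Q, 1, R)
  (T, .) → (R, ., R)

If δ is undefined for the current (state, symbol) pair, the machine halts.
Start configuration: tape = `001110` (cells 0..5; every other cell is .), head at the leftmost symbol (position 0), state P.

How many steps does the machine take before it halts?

8

state=P head=0 tape=[0]01110   (P,0)→(Q,.,R)
state=Q head=1 tape=.[0]1110   (Q,0)→(R,.,L)
state=R head=0 tape=[.].1110   (R,.)→(P,0,R)
state=P head=1 tape=0[.]1110   (P,.)→(T,.,R)
state=T head=2 tape=0.[1]110   (T,1)→(Q,1,R)
state=Q head=3 tape=0.1[1]10   (Q,1)→(T,1,R)
state=T head=4 tape=0.11[1]0   (T,1)→(Q,1,R)
state=Q head=5 tape=0.111[0]   (Q,0)→(R,.,L)
state=R head=4 tape=0.11[1].
M halts after 8 transitions.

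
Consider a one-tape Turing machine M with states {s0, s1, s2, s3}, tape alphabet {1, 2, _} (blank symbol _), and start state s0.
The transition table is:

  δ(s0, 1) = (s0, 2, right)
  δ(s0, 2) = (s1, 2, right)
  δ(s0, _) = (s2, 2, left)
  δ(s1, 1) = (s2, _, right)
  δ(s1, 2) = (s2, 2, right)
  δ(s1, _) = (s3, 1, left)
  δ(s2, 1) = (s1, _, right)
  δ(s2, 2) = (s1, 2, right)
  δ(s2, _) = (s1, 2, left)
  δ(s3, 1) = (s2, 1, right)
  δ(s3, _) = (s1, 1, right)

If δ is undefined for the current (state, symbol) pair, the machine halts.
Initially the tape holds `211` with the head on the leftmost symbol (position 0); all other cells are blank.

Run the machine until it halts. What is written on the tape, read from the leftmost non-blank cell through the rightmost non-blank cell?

2_1_221

state=s0 head=0 tape=[2]11____   (s0,2)→(s1,2,right)
state=s1 head=1 tape=2[1]1____   (s1,1)→(s2,_,right)
state=s2 head=2 tape=2_[1]____   (s2,1)→(s1,_,right)
state=s1 head=3 tape=2__[_]___   (s1,_)→(s3,1,left)
state=s3 head=2 tape=2_[_]1___   (s3,_)→(s1,1,right)
state=s1 head=3 tape=2_1[1]___   (s1,1)→(s2,_,right)
state=s2 head=4 tape=2_1_[_]__   (s2,_)→(s1,2,left)
state=s1 head=3 tape=2_1[_]2__   (s1,_)→(s3,1,left)
state=s3 head=2 tape=2_[1]12__   (s3,1)→(s2,1,right)
state=s2 head=3 tape=2_1[1]2__   (s2,1)→(s1,_,right)
state=s1 head=4 tape=2_1_[2]__   (s1,2)→(s2,2,right)
state=s2 head=5 tape=2_1_2[_]_   (s2,_)→(s1,2,left)
state=s1 head=4 tape=2_1_[2]2_   (s1,2)→(s2,2,right)
state=s2 head=5 tape=2_1_2[2]_   (s2,2)→(s1,2,right)
state=s1 head=6 tape=2_1_22[_]   (s1,_)→(s3,1,left)
state=s3 head=5 tape=2_1_2[2]1
The non-blank tape span at halt is 2_1_221.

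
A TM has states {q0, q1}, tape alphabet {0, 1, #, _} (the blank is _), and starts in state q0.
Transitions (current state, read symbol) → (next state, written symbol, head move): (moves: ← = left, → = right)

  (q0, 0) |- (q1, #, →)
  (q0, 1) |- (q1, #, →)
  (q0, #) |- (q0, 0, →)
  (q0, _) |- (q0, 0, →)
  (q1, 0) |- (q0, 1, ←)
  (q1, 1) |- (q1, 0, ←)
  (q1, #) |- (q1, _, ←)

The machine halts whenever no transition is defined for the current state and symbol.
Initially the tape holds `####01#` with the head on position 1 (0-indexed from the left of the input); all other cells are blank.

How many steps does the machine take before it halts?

13

state=q0 head=1 tape=#[#]##01#   (q0,#)→(q0,0,→)
state=q0 head=2 tape=#0[#]#01#   (q0,#)→(q0,0,→)
state=q0 head=3 tape=#00[#]01#   (q0,#)→(q0,0,→)
state=q0 head=4 tape=#000[0]1#   (q0,0)→(q1,#,→)
state=q1 head=5 tape=#000#[1]#   (q1,1)→(q1,0,←)
state=q1 head=4 tape=#000[#]0#   (q1,#)→(q1,_,←)
state=q1 head=3 tape=#00[0]_0#   (q1,0)→(q0,1,←)
state=q0 head=2 tape=#0[0]1_0#   (q0,0)→(q1,#,→)
state=q1 head=3 tape=#0#[1]_0#   (q1,1)→(q1,0,←)
state=q1 head=2 tape=#0[#]0_0#   (q1,#)→(q1,_,←)
state=q1 head=1 tape=#[0]_0_0#   (q1,0)→(q0,1,←)
state=q0 head=0 tape=[#]1_0_0#   (q0,#)→(q0,0,→)
state=q0 head=1 tape=0[1]_0_0#   (q0,1)→(q1,#,→)
state=q1 head=2 tape=0#[_]0_0#
M halts after 13 transitions.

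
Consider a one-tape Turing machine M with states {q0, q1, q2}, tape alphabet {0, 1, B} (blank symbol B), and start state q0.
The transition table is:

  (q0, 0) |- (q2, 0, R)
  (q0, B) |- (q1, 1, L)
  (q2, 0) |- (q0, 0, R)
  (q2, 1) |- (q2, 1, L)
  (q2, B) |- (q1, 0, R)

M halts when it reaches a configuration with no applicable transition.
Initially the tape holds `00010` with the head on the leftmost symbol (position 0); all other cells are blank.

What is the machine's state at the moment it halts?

q0 | [0]0010   read 0 → write 0, move R, go to q2
q2 | 0[0]010   read 0 → write 0, move R, go to q0
q0 | 00[0]10   read 0 → write 0, move R, go to q2
q2 | 000[1]0   read 1 → write 1, move L, go to q2
q2 | 00[0]10   read 0 → write 0, move R, go to q0
q0 | 000[1]0
No transition is defined for (q0, 1); M halts in state q0.

q0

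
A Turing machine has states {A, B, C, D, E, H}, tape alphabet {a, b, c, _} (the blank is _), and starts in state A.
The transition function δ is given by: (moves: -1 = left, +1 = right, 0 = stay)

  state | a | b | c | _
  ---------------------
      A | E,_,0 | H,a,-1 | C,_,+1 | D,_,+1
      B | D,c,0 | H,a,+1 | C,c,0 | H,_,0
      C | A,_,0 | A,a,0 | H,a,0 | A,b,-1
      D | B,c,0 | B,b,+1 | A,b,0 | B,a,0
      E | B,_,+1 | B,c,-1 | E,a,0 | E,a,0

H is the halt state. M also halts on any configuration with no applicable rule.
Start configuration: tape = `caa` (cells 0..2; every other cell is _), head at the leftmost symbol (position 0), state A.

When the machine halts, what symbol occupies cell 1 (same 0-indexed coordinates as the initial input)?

A | [c]aa   read c → write _, move +1, go to C
C | _[a]a   read a → write _, move 0, go to A
A | _[_]a   read _ → write _, move +1, go to D
D | __[a]   read a → write c, move 0, go to B
B | __[c]   read c → write c, move 0, go to C
C | __[c]   read c → write a, move 0, go to H
H | __[a]
Cell 1 holds _ when M halts.

_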